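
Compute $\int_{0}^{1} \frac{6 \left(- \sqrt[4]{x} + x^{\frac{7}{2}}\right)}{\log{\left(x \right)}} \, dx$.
$\log{\left(\frac{34012224}{15625} \right)}$

Replace the exponent $\frac{7}{2}$ by a parameter $a$: let $I(a) = \int_{0}^{1} \frac{6 \left(- \sqrt[4]{x} + x^{a}\right)}{\log{\left(x \right)}} \, dx$.

Since $\dfrac{\partial}{\partial a}\,x^{a} = x^{a} \ln x$, the $\ln x$ in the denominator cancels and
$$\frac{dI}{da} = \int_{0}^{1} 6 x^{a} \, dx = 6 \left[\frac{x^{a+1}}{a+1}\right]_0^1 = \frac{6}{a + 1}.$$

Integrating with respect to $a$ gives $I(a) = \log{\left(\frac{4096 \left(a + 1\right)^{6}}{15625} \right)} + C$.

At $a = \frac{1}{4}$ the integrand is identically $0$, so $I(\frac{1}{4}) = 0$. The closed form gives $0$, hence $C = 0$.

Setting $a = \frac{7}{2}$:
$$I = \log{\left(\frac{34012224}{15625} \right)}.$$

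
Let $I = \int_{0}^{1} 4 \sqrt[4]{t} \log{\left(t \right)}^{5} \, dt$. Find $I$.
$- \frac{393216}{3125}$

Start from the elementary integral
$$J(a) = \int_{0}^{1} 4 t^{a} \, dt = \frac{4}{a + 1}.$$

Differentiating under the integral sign brings down a factor of $\ln t$:
$$\frac{dJ}{da} = \int_{0}^{1} 4 t^{a} \log{\left(t \right)} \, dt = - \frac{4}{\left(a + 1\right)^{2}}.$$

Repeating $5$ times in total — each differentiation brings down another $\ln t$ — gives
$$\frac{d^{5}J}{da^{5}} = \int_{0}^{1} 4 t^{a} \log{\left(t \right)}^{5} \, dt = - \frac{480}{\left(a + 1\right)^{6}},$$
and the integrand here is exactly the target integrand, so $I = - \frac{480}{\left(a + 1\right)^{6}}$.

Setting $a = \frac{1}{4}$:
$$I = - \frac{393216}{3125}.$$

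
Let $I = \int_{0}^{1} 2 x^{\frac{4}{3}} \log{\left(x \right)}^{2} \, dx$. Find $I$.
$\frac{108}{343}$

Start from the elementary integral
$$J(a) = \int_{0}^{1} 2 x^{a} \, dx = \frac{2}{a + 1}.$$

Differentiating under the integral sign brings down a factor of $\ln x$:
$$\frac{dJ}{da} = \int_{0}^{1} 2 x^{a} \log{\left(x \right)} \, dx = - \frac{2}{\left(a + 1\right)^{2}}.$$

Repeating twice in total — each differentiation brings down another $\ln x$ — gives
$$\frac{d^{2}J}{da^{2}} = \int_{0}^{1} 2 x^{a} \log{\left(x \right)}^{2} \, dx = \frac{4}{\left(a + 1\right)^{3}},$$
and the integrand here is exactly the target integrand, so $I = \frac{4}{\left(a + 1\right)^{3}}$.

Setting $a = \frac{4}{3}$:
$$I = \frac{108}{343}.$$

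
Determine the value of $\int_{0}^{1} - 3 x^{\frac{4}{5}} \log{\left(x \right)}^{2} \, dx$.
$- \frac{250}{243}$

Begin with the known integral
$$J(a) = \int_{0}^{1} - 3 x^{a} \, dx = - \frac{3}{a + 1}.$$

Differentiating under the integral sign brings down a factor of $\ln x$:
$$\frac{dJ}{da} = \int_{0}^{1} - 3 x^{a} \log{\left(x \right)} \, dx = \frac{3}{\left(a + 1\right)^{2}}.$$

Repeating twice in total — each differentiation brings down another $\ln x$ — gives
$$\frac{d^{2}J}{da^{2}} = \int_{0}^{1} - 3 x^{a} \log{\left(x \right)}^{2} \, dx = - \frac{6}{\left(a + 1\right)^{3}},$$
and the integrand here is exactly the target integrand, so $I = - \frac{6}{\left(a + 1\right)^{3}}$.

Setting $a = \frac{4}{5}$:
$$I = - \frac{250}{243}.$$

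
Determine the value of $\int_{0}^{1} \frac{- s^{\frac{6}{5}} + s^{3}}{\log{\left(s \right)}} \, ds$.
$\log{\left(\frac{20}{11} \right)}$

Introduce a parameter $a$ in the exponent: let $I(a) = \int_{0}^{1} \frac{- s^{\frac{6}{5}} + s^{a}}{\log{\left(s \right)}} \, ds$.

Since $\dfrac{\partial}{\partial a}\,s^{a} = s^{a} \ln s$, the $\ln s$ in the denominator cancels and
$$\frac{dI}{da} = \int_{0}^{1} s^{a} \, ds = \left[\frac{s^{a+1}}{a+1}\right]_0^1 = \frac{1}{a + 1}.$$

Integrating with respect to $a$ gives $I(a) = \log{\left(\frac{5 a}{11} + \frac{5}{11} \right)} + C$.

At $a = \frac{6}{5}$ the integrand is identically $0$, so $I(\frac{6}{5}) = 0$. The closed form gives $0$, hence $C = 0$.

Setting $a = 3$:
$$I = \log{\left(\frac{20}{11} \right)}.$$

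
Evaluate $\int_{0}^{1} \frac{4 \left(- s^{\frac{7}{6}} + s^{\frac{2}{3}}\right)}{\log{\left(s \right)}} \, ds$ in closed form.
$\log{\left(\frac{10000}{28561} \right)}$

Consider the one-parameter family: let $I(a) = \int_{0}^{1} \frac{4 \left(- s^{\frac{7}{6}} + s^{a}\right)}{\log{\left(s \right)}} \, ds$.

Since $\dfrac{\partial}{\partial a}\,s^{a} = s^{a} \ln s$, the $\ln s$ in the denominator cancels and
$$\frac{dI}{da} = \int_{0}^{1} 4 s^{a} \, ds = 4 \left[\frac{s^{a+1}}{a+1}\right]_0^1 = \frac{4}{a + 1}.$$

Integrating with respect to $a$ gives $I(a) = \log{\left(\frac{1296 \left(a + 1\right)^{4}}{28561} \right)} + C$.

At $a = \frac{7}{6}$ the integrand is identically $0$, so $I(\frac{7}{6}) = 0$. The closed form gives $0$, hence $C = 0$.

Setting $a = \frac{2}{3}$:
$$I = \log{\left(\frac{10000}{28561} \right)}.$$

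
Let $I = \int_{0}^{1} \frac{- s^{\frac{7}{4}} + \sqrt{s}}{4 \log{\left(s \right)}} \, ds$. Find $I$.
$- \frac{\log{\left(11 \right)}}{4} + \frac{\log{\left(2 \right)}}{4} + \frac{\log{\left(3 \right)}}{4}$

Consider the one-parameter family: let $I(a) = \int_{0}^{1} \frac{\sqrt{s} - s^{a}}{4 \log{\left(s \right)}} \, ds$.

Since $\dfrac{\partial}{\partial a}\,s^{a} = s^{a} \ln s$, the $\ln s$ in the denominator cancels and
$$\frac{dI}{da} = \int_{0}^{1} - \frac{1}{4} s^{a} \, ds = - \frac{1}{4} \left[\frac{s^{a+1}}{a+1}\right]_0^1 = - \frac{1}{4 a + 4}.$$

Integrating with respect to $a$ gives $I(a) = - \frac{\log{\left(a + 1 \right)}}{4} - \frac{\log{\left(2 \right)}}{4} + \frac{\log{\left(3 \right)}}{4} + C$.

At $a = \frac{1}{2}$ the integrand is identically $0$, so $I(\frac{1}{2}) = 0$. The closed form gives $0$, hence $C = 0$.

Setting $a = \frac{7}{4}$:
$$I = - \frac{\log{\left(11 \right)}}{4} + \frac{\log{\left(2 \right)}}{4} + \frac{\log{\left(3 \right)}}{4}.$$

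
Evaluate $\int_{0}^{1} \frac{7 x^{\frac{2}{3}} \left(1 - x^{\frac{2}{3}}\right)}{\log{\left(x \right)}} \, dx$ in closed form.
$- \log{\left(\frac{823543}{78125} \right)}$

Consider the one-parameter family: let $I(a) = \int_{0}^{1} \frac{7 \left(x^{\frac{2}{3}} - x^{a}\right)}{\log{\left(x \right)}} \, dx$.

Since $\dfrac{\partial}{\partial a}\,x^{a} = x^{a} \ln x$, the $\ln x$ in the denominator cancels and
$$\frac{dI}{da} = \int_{0}^{1} -7 x^{a} \, dx = -7 \left[\frac{x^{a+1}}{a+1}\right]_0^1 = - \frac{7}{a + 1}.$$

Integrating with respect to $a$ gives $I(a) = - \log{\left(\frac{2187 \left(a + 1\right)^{7}}{78125} \right)} + C$.

At $a = \frac{2}{3}$ the integrand is identically $0$, so $I(\frac{2}{3}) = 0$. The closed form gives $0$, hence $C = 0$.

Setting $a = \frac{4}{3}$:
$$I = - \log{\left(\frac{823543}{78125} \right)}.$$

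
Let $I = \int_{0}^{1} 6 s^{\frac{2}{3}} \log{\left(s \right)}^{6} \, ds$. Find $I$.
$\frac{1889568}{15625}$

Consider the simpler parametrised integral
$$J(a) = \int_{0}^{1} 6 s^{a} \, ds = \frac{6}{a + 1}.$$

Differentiating under the integral sign brings down a factor of $\ln s$:
$$\frac{dJ}{da} = \int_{0}^{1} 6 s^{a} \log{\left(s \right)} \, ds = - \frac{6}{\left(a + 1\right)^{2}}.$$

Repeating $6$ times in total — each differentiation brings down another $\ln s$ — gives
$$\frac{d^{6}J}{da^{6}} = \int_{0}^{1} 6 s^{a} \log{\left(s \right)}^{6} \, ds = \frac{4320}{\left(a + 1\right)^{7}},$$
and the integrand here is exactly the target integrand, so $I = \frac{4320}{\left(a + 1\right)^{7}}$.

Setting $a = \frac{2}{3}$:
$$I = \frac{1889568}{15625}.$$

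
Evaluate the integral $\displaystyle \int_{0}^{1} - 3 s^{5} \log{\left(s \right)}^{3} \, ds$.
$\frac{1}{72}$

Start from the elementary integral
$$J(a) = \int_{0}^{1} - 3 s^{a} \, ds = - \frac{3}{a + 1}.$$

Differentiating under the integral sign brings down a factor of $\ln s$:
$$\frac{dJ}{da} = \int_{0}^{1} - 3 s^{a} \log{\left(s \right)} \, ds = \frac{3}{\left(a + 1\right)^{2}}.$$

Repeating $3$ times in total — each differentiation brings down another $\ln s$ — gives
$$\frac{d^{3}J}{da^{3}} = \int_{0}^{1} - 3 s^{a} \log{\left(s \right)}^{3} \, ds = \frac{18}{\left(a + 1\right)^{4}},$$
and the integrand here is exactly the target integrand, so $I = \frac{18}{\left(a + 1\right)^{4}}$.

Setting $a = 5$:
$$I = \frac{1}{72}.$$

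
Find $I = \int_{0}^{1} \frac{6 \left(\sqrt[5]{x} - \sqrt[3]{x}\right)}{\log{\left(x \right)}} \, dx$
$- \log{\left(\frac{1000000}{531441} \right)}$

Consider the one-parameter family: let $I(a) = \int_{0}^{1} \frac{6 \left(\sqrt[5]{x} - x^{a}\right)}{\log{\left(x \right)}} \, dx$.

Since $\dfrac{\partial}{\partial a}\,x^{a} = x^{a} \ln x$, the $\ln x$ in the denominator cancels and
$$\frac{dI}{da} = \int_{0}^{1} -6 x^{a} \, dx = -6 \left[\frac{x^{a+1}}{a+1}\right]_0^1 = - \frac{6}{a + 1}.$$

Integrating with respect to $a$ gives $I(a) = - \log{\left(\frac{15625 \left(a + 1\right)^{6}}{46656} \right)} + C$.

At $a = \frac{1}{5}$ the integrand is identically $0$, so $I(\frac{1}{5}) = 0$. The closed form gives $0$, hence $C = 0$.

Setting $a = \frac{1}{3}$:
$$I = - \log{\left(\frac{1000000}{531441} \right)}.$$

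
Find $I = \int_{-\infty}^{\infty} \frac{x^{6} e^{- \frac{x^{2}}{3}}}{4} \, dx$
$\frac{405 \sqrt{3} \sqrt{\pi}}{32}$

Start from the elementary integral
$$J(a) = \int_{-\infty}^{\infty} \frac{e^{- a x^{2}}}{4} \, dx = \frac{\sqrt{\pi}}{4 \sqrt{a}}.$$

Differentiating under the integral sign brings down a factor of $(-x^2)$:
$$\frac{dJ}{da} = \int_{-\infty}^{\infty} - \frac{x^{2} e^{- a x^{2}}}{4} \, dx = - \frac{\sqrt{\pi}}{8 a^{\frac{3}{2}}}.$$

Repeating $3$ times in total — each differentiation brings down another $(-x^2)$ — gives
$$\frac{d^{3}J}{da^{3}} = \int_{-\infty}^{\infty} - \frac{x^{6} e^{- a x^{2}}}{4} \, dx = - \frac{15 \sqrt{\pi}}{32 a^{\frac{7}{2}}},$$
and the integrand here is $(-1)^{3}$ times the target integrand, so $I = (-1)^{3}\,\frac{d^{3}J}{da^{3}} = \frac{15 \sqrt{\pi}}{32 a^{\frac{7}{2}}}$.

Setting $a = \frac{1}{3}$:
$$I = \frac{405 \sqrt{3} \sqrt{\pi}}{32}.$$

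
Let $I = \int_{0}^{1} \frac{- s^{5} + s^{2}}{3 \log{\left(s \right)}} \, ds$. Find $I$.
$- \frac{\log{\left(6 \right)}}{3} + \frac{\log{\left(3 \right)}}{3}$

Replace the exponent $5$ by a parameter $a$: let $I(a) = \int_{0}^{1} \frac{s^{2} - s^{a}}{3 \log{\left(s \right)}} \, ds$.

Since $\dfrac{\partial}{\partial a}\,s^{a} = s^{a} \ln s$, the $\ln s$ in the denominator cancels and
$$\frac{dI}{da} = \int_{0}^{1} - \frac{1}{3} s^{a} \, ds = - \frac{1}{3} \left[\frac{s^{a+1}}{a+1}\right]_0^1 = - \frac{1}{3 a + 3}.$$

Integrating with respect to $a$ gives $I(a) = - \frac{\log{\left(a + 1 \right)}}{3} + \frac{\log{\left(3 \right)}}{3} + C$.

At $a = 2$ the integrand is identically $0$, so $I(2) = 0$. The closed form gives $0$, hence $C = 0$.

Setting $a = 5$:
$$I = - \frac{\log{\left(6 \right)}}{3} + \frac{\log{\left(3 \right)}}{3}.$$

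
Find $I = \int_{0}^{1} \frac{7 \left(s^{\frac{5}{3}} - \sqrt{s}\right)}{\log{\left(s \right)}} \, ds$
$- \log{\left(\frac{4782969}{268435456} \right)}$

Replace the exponent $\frac{1}{2}$ by a parameter $a$: let $I(a) = \int_{0}^{1} \frac{7 \left(s^{\frac{5}{3}} - s^{a}\right)}{\log{\left(s \right)}} \, ds$.

Since $\dfrac{\partial}{\partial a}\,s^{a} = s^{a} \ln s$, the $\ln s$ in the denominator cancels and
$$\frac{dI}{da} = \int_{0}^{1} -7 s^{a} \, ds = -7 \left[\frac{s^{a+1}}{a+1}\right]_0^1 = - \frac{7}{a + 1}.$$

Integrating with respect to $a$ gives $I(a) = - \log{\left(\frac{2187 \left(a + 1\right)^{7}}{2097152} \right)} + C$.

At $a = \frac{5}{3}$ the integrand is identically $0$, so $I(\frac{5}{3}) = 0$. The closed form gives $0$, hence $C = 0$.

Setting $a = \frac{1}{2}$:
$$I = - \log{\left(\frac{4782969}{268435456} \right)}.$$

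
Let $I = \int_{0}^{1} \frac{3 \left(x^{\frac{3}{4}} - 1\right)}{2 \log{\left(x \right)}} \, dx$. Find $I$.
$\log{\left(\frac{7 \sqrt{7}}{8} \right)}$

Consider the one-parameter family: let $I(a) = \int_{0}^{1} \frac{3 \left(x^{a} - 1\right)}{2 \log{\left(x \right)}} \, dx$.

Since $\dfrac{\partial}{\partial a}\,x^{a} = x^{a} \ln x$, the $\ln x$ in the denominator cancels and
$$\frac{dI}{da} = \int_{0}^{1} \frac{3}{2} x^{a} \, dx = \frac{3}{2} \left[\frac{x^{a+1}}{a+1}\right]_0^1 = \frac{3}{2 \left(a + 1\right)}.$$

Integrating with respect to $a$ gives $I(a) = \frac{3 \log{\left(a + 1 \right)}}{2} + C$.

At $a = 0$ the integrand is identically $0$, so $I(0) = 0$. The closed form gives $0$, hence $C = 0$.

Setting $a = \frac{3}{4}$:
$$I = \log{\left(\frac{7 \sqrt{7}}{8} \right)}.$$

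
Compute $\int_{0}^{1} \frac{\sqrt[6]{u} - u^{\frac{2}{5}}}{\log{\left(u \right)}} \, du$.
$\log{\left(\frac{5}{6} \right)}$

Replace the exponent $\frac{1}{6}$ by a parameter $a$: let $I(a) = \int_{0}^{1} \frac{- u^{\frac{2}{5}} + u^{a}}{\log{\left(u \right)}} \, du$.

Since $\dfrac{\partial}{\partial a}\,u^{a} = u^{a} \ln u$, the $\ln u$ in the denominator cancels and
$$\frac{dI}{da} = \int_{0}^{1} u^{a} \, du = \left[\frac{u^{a+1}}{a+1}\right]_0^1 = \frac{1}{a + 1}.$$

Integrating with respect to $a$ gives $I(a) = \log{\left(\frac{5 a}{7} + \frac{5}{7} \right)} + C$.

At $a = \frac{2}{5}$ the integrand is identically $0$, so $I(\frac{2}{5}) = 0$. The closed form gives $0$, hence $C = 0$.

Setting $a = \frac{1}{6}$:
$$I = \log{\left(\frac{5}{6} \right)}.$$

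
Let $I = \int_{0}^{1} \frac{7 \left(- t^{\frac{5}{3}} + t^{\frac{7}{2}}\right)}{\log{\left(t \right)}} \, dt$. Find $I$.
$\log{\left(\frac{10460353203}{268435456} \right)}$

Consider the one-parameter family: let $I(a) = \int_{0}^{1} \frac{7 \left(- t^{\frac{5}{3}} + t^{a}\right)}{\log{\left(t \right)}} \, dt$.

Since $\dfrac{\partial}{\partial a}\,t^{a} = t^{a} \ln t$, the $\ln t$ in the denominator cancels and
$$\frac{dI}{da} = \int_{0}^{1} 7 t^{a} \, dt = 7 \left[\frac{t^{a+1}}{a+1}\right]_0^1 = \frac{7}{a + 1}.$$

Integrating with respect to $a$ gives $I(a) = \log{\left(\frac{2187 \left(a + 1\right)^{7}}{2097152} \right)} + C$.

At $a = \frac{5}{3}$ the integrand is identically $0$, so $I(\frac{5}{3}) = 0$. The closed form gives $0$, hence $C = 0$.

Setting $a = \frac{7}{2}$:
$$I = \log{\left(\frac{10460353203}{268435456} \right)}.$$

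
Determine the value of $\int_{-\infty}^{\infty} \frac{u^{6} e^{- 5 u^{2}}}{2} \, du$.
$\frac{3 \sqrt{5} \sqrt{\pi}}{2000}$

Start from the elementary integral
$$J(a) = \int_{-\infty}^{\infty} \frac{e^{- a u^{2}}}{2} \, du = \frac{\sqrt{\pi}}{2 \sqrt{a}}.$$

Differentiating under the integral sign brings down a factor of $(-u^2)$:
$$\frac{dJ}{da} = \int_{-\infty}^{\infty} - \frac{u^{2} e^{- a u^{2}}}{2} \, du = - \frac{\sqrt{\pi}}{4 a^{\frac{3}{2}}}.$$

Repeating $3$ times in total — each differentiation brings down another $(-u^2)$ — gives
$$\frac{d^{3}J}{da^{3}} = \int_{-\infty}^{\infty} - \frac{u^{6} e^{- a u^{2}}}{2} \, du = - \frac{15 \sqrt{\pi}}{16 a^{\frac{7}{2}}},$$
and the integrand here is $(-1)^{3}$ times the target integrand, so $I = (-1)^{3}\,\frac{d^{3}J}{da^{3}} = \frac{15 \sqrt{\pi}}{16 a^{\frac{7}{2}}}$.

Setting $a = 5$:
$$I = \frac{3 \sqrt{5} \sqrt{\pi}}{2000}.$$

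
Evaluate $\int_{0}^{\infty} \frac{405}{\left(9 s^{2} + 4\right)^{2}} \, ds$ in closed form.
$\frac{135 \pi}{32}$

Start from the standard arctangent integral
$$J(a) = \int_{0}^{\infty} \frac{5}{a^{2} + s^{2}} \, ds = \frac{5 \pi}{2 a}.$$

Differentiating under the integral sign with respect to $a$,
$$\frac{dJ}{da} = \int_{0}^{\infty} - \frac{10 a}{\left(a^{2} + s^{2}\right)^{2}} \, ds = - \frac{5 \pi}{2 a^{2}},$$
so $\int_{0}^{\infty} \frac{5}{\left(a^{2} + s^{2}\right)^{2}} \, ds = \frac{5 \pi}{4 a^{3}}$.

Setting $a = \frac{2}{3}$:
$$I = \frac{135 \pi}{32}.$$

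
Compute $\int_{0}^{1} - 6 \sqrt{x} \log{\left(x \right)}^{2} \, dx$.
$- \frac{32}{9}$

Begin with the known integral
$$J(a) = \int_{0}^{1} - 6 x^{a} \, dx = - \frac{6}{a + 1}.$$

Differentiating under the integral sign brings down a factor of $\ln x$:
$$\frac{dJ}{da} = \int_{0}^{1} - 6 x^{a} \log{\left(x \right)} \, dx = \frac{6}{\left(a + 1\right)^{2}}.$$

Repeating twice in total — each differentiation brings down another $\ln x$ — gives
$$\frac{d^{2}J}{da^{2}} = \int_{0}^{1} - 6 x^{a} \log{\left(x \right)}^{2} \, dx = - \frac{12}{\left(a + 1\right)^{3}},$$
and the integrand here is exactly the target integrand, so $I = - \frac{12}{\left(a + 1\right)^{3}}$.

Setting $a = \frac{1}{2}$:
$$I = - \frac{32}{9}.$$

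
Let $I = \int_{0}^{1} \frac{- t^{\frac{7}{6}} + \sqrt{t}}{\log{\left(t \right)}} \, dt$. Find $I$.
$\log{\left(\frac{9}{13} \right)}$

Consider the one-parameter family: let $I(a) = \int_{0}^{1} \frac{- t^{\frac{7}{6}} + t^{a}}{\log{\left(t \right)}} \, dt$.

Since $\dfrac{\partial}{\partial a}\,t^{a} = t^{a} \ln t$, the $\ln t$ in the denominator cancels and
$$\frac{dI}{da} = \int_{0}^{1} t^{a} \, dt = \left[\frac{t^{a+1}}{a+1}\right]_0^1 = \frac{1}{a + 1}.$$

Integrating with respect to $a$ gives $I(a) = \log{\left(\frac{6 a}{13} + \frac{6}{13} \right)} + C$.

At $a = \frac{7}{6}$ the integrand is identically $0$, so $I(\frac{7}{6}) = 0$. The closed form gives $0$, hence $C = 0$.

Setting $a = \frac{1}{2}$:
$$I = \log{\left(\frac{9}{13} \right)}.$$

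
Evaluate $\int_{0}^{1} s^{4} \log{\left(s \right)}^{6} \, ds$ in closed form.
$\frac{144}{15625}$

Consider the simpler parametrised integral
$$J(a) = \int_{0}^{1} s^{a} \, ds = \frac{1}{a + 1}.$$

Differentiating under the integral sign brings down a factor of $\ln s$:
$$\frac{dJ}{da} = \int_{0}^{1} s^{a} \log{\left(s \right)} \, ds = - \frac{1}{\left(a + 1\right)^{2}}.$$

Repeating $6$ times in total — each differentiation brings down another $\ln s$ — gives
$$\frac{d^{6}J}{da^{6}} = \int_{0}^{1} s^{a} \log{\left(s \right)}^{6} \, ds = \frac{720}{\left(a + 1\right)^{7}},$$
and the integrand here is exactly the target integrand, so $I = \frac{720}{\left(a + 1\right)^{7}}$.

Setting $a = 4$:
$$I = \frac{144}{15625}.$$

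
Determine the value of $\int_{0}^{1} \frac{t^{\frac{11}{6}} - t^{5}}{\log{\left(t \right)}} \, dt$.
$- \log{\left(\frac{36}{17} \right)}$

Introduce a parameter $a$ in the exponent: let $I(a) = \int_{0}^{1} \frac{t^{\frac{11}{6}} - t^{a}}{\log{\left(t \right)}} \, dt$.

Since $\dfrac{\partial}{\partial a}\,t^{a} = t^{a} \ln t$, the $\ln t$ in the denominator cancels and
$$\frac{dI}{da} = \int_{0}^{1} -1 t^{a} \, dt = -1 \left[\frac{t^{a+1}}{a+1}\right]_0^1 = - \frac{1}{a + 1}.$$

Integrating with respect to $a$ gives $I(a) = - \log{\left(\frac{6 a}{17} + \frac{6}{17} \right)} + C$.

At $a = \frac{11}{6}$ the integrand is identically $0$, so $I(\frac{11}{6}) = 0$. The closed form gives $0$, hence $C = 0$.

Setting $a = 5$:
$$I = - \log{\left(\frac{36}{17} \right)}.$$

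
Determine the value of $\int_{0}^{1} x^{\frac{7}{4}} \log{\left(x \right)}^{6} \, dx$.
$\frac{11796480}{19487171}$

Consider the simpler parametrised integral
$$J(a) = \int_{0}^{1} x^{a} \, dx = \frac{1}{a + 1}.$$

Differentiating under the integral sign brings down a factor of $\ln x$:
$$\frac{dJ}{da} = \int_{0}^{1} x^{a} \log{\left(x \right)} \, dx = - \frac{1}{\left(a + 1\right)^{2}}.$$

Repeating $6$ times in total — each differentiation brings down another $\ln x$ — gives
$$\frac{d^{6}J}{da^{6}} = \int_{0}^{1} x^{a} \log{\left(x \right)}^{6} \, dx = \frac{720}{\left(a + 1\right)^{7}},$$
and the integrand here is exactly the target integrand, so $I = \frac{720}{\left(a + 1\right)^{7}}$.

Setting $a = \frac{7}{4}$:
$$I = \frac{11796480}{19487171}.$$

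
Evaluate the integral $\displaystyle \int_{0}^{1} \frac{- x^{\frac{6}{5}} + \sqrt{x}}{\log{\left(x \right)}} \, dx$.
$\log{\left(\frac{15}{22} \right)}$

Introduce a parameter $a$ in the exponent: let $I(a) = \int_{0}^{1} \frac{- x^{\frac{6}{5}} + x^{a}}{\log{\left(x \right)}} \, dx$.

Since $\dfrac{\partial}{\partial a}\,x^{a} = x^{a} \ln x$, the $\ln x$ in the denominator cancels and
$$\frac{dI}{da} = \int_{0}^{1} x^{a} \, dx = \left[\frac{x^{a+1}}{a+1}\right]_0^1 = \frac{1}{a + 1}.$$

Integrating with respect to $a$ gives $I(a) = \log{\left(\frac{5 a}{11} + \frac{5}{11} \right)} + C$.

At $a = \frac{6}{5}$ the integrand is identically $0$, so $I(\frac{6}{5}) = 0$. The closed form gives $0$, hence $C = 0$.

Setting $a = \frac{1}{2}$:
$$I = \log{\left(\frac{15}{22} \right)}.$$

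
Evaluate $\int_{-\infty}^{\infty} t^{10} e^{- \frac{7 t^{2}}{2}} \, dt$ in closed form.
$\frac{135 \sqrt{14} \sqrt{\pi}}{16807}$

Start from the elementary integral
$$J(a) = \int_{-\infty}^{\infty} e^{- a t^{2}} \, dt = \frac{\sqrt{\pi}}{\sqrt{a}}.$$

Differentiating under the integral sign brings down a factor of $(-t^2)$:
$$\frac{dJ}{da} = \int_{-\infty}^{\infty} - t^{2} e^{- a t^{2}} \, dt = - \frac{\sqrt{\pi}}{2 a^{\frac{3}{2}}}.$$

Repeating $5$ times in total — each differentiation brings down another $(-t^2)$ — gives
$$\frac{d^{5}J}{da^{5}} = \int_{-\infty}^{\infty} - t^{10} e^{- a t^{2}} \, dt = - \frac{945 \sqrt{\pi}}{32 a^{\frac{11}{2}}},$$
and the integrand here is $(-1)^{5}$ times the target integrand, so $I = (-1)^{5}\,\frac{d^{5}J}{da^{5}} = \frac{945 \sqrt{\pi}}{32 a^{\frac{11}{2}}}$.

Setting $a = \frac{7}{2}$:
$$I = \frac{135 \sqrt{14} \sqrt{\pi}}{16807}.$$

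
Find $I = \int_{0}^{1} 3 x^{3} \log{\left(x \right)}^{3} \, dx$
$- \frac{9}{128}$

Start from the elementary integral
$$J(a) = \int_{0}^{1} 3 x^{a} \, dx = \frac{3}{a + 1}.$$

Differentiating under the integral sign brings down a factor of $\ln x$:
$$\frac{dJ}{da} = \int_{0}^{1} 3 x^{a} \log{\left(x \right)} \, dx = - \frac{3}{\left(a + 1\right)^{2}}.$$

Repeating $3$ times in total — each differentiation brings down another $\ln x$ — gives
$$\frac{d^{3}J}{da^{3}} = \int_{0}^{1} 3 x^{a} \log{\left(x \right)}^{3} \, dx = - \frac{18}{\left(a + 1\right)^{4}},$$
and the integrand here is exactly the target integrand, so $I = - \frac{18}{\left(a + 1\right)^{4}}$.

Setting $a = 3$:
$$I = - \frac{9}{128}.$$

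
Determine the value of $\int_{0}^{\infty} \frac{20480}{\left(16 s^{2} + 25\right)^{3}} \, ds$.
$\frac{192 \pi}{625}$

Begin with the known result
$$J(a) = \int_{0}^{\infty} \frac{5}{a^{2} + s^{2}} \, ds = \frac{5 \pi}{2 a}.$$

Differentiating under the integral sign with respect to $a$,
$$\frac{dJ}{da} = \int_{0}^{\infty} - \frac{10 a}{\left(a^{2} + s^{2}\right)^{2}} \, ds = - \frac{5 \pi}{2 a^{2}},$$
so $\int_{0}^{\infty} \frac{5}{\left(a^{2} + s^{2}\right)^{2}} \, ds = \frac{5 \pi}{4 a^{3}}$.

Repeating — each differentiation of $1/(s^2+a^2)^j$ produces $-2ja/(s^2+a^2)^{j+1}$ — and dividing through by $-2ja$ at each step yields, after $2$ differentiations in total,
$$\int_{0}^{\infty} \frac{5}{\left(a^{2} + s^{2}\right)^{3}} \, ds = \frac{15 \pi}{16 a^{5}}.$$

Setting $a = \frac{5}{4}$:
$$I = \frac{192 \pi}{625}.$$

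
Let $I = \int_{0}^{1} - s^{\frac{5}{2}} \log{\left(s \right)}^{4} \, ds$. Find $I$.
$- \frac{768}{16807}$

Consider the simpler parametrised integral
$$J(a) = \int_{0}^{1} - s^{a} \, ds = - \frac{1}{a + 1}.$$

Differentiating under the integral sign brings down a factor of $\ln s$:
$$\frac{dJ}{da} = \int_{0}^{1} - s^{a} \log{\left(s \right)} \, ds = \frac{1}{\left(a + 1\right)^{2}}.$$

Repeating $4$ times in total — each differentiation brings down another $\ln s$ — gives
$$\frac{d^{4}J}{da^{4}} = \int_{0}^{1} - s^{a} \log{\left(s \right)}^{4} \, ds = - \frac{24}{\left(a + 1\right)^{5}},$$
and the integrand here is exactly the target integrand, so $I = - \frac{24}{\left(a + 1\right)^{5}}$.

Setting $a = \frac{5}{2}$:
$$I = - \frac{768}{16807}.$$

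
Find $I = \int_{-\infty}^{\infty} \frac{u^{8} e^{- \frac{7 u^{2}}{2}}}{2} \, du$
$\frac{15 \sqrt{14} \sqrt{\pi}}{4802}$

Begin with the known integral
$$J(a) = \int_{-\infty}^{\infty} \frac{e^{- a u^{2}}}{2} \, du = \frac{\sqrt{\pi}}{2 \sqrt{a}}.$$

Differentiating under the integral sign brings down a factor of $(-u^2)$:
$$\frac{dJ}{da} = \int_{-\infty}^{\infty} - \frac{u^{2} e^{- a u^{2}}}{2} \, du = - \frac{\sqrt{\pi}}{4 a^{\frac{3}{2}}}.$$

Repeating $4$ times in total — each differentiation brings down another $(-u^2)$ — gives
$$\frac{d^{4}J}{da^{4}} = \int_{-\infty}^{\infty} \frac{u^{8} e^{- a u^{2}}}{2} \, du = \frac{105 \sqrt{\pi}}{32 a^{\frac{9}{2}}},$$
and the integrand here is exactly the target integrand, so $I = \frac{105 \sqrt{\pi}}{32 a^{\frac{9}{2}}}$.

Setting $a = \frac{7}{2}$:
$$I = \frac{15 \sqrt{14} \sqrt{\pi}}{4802}.$$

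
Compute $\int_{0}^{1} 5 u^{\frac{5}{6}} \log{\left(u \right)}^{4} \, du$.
$\frac{933120}{161051}$

Begin with the known integral
$$J(a) = \int_{0}^{1} 5 u^{a} \, du = \frac{5}{a + 1}.$$

Differentiating under the integral sign brings down a factor of $\ln u$:
$$\frac{dJ}{da} = \int_{0}^{1} 5 u^{a} \log{\left(u \right)} \, du = - \frac{5}{\left(a + 1\right)^{2}}.$$

Repeating $4$ times in total — each differentiation brings down another $\ln u$ — gives
$$\frac{d^{4}J}{da^{4}} = \int_{0}^{1} 5 u^{a} \log{\left(u \right)}^{4} \, du = \frac{120}{\left(a + 1\right)^{5}},$$
and the integrand here is exactly the target integrand, so $I = \frac{120}{\left(a + 1\right)^{5}}$.

Setting $a = \frac{5}{6}$:
$$I = \frac{933120}{161051}.$$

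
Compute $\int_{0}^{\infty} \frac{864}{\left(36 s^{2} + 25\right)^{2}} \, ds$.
$\frac{36 \pi}{125}$

Start from the standard arctangent integral
$$J(a) = \int_{0}^{\infty} \frac{2}{3 \left(a^{2} + s^{2}\right)} \, ds = \frac{\pi}{3 a}.$$

Differentiating under the integral sign with respect to $a$,
$$\frac{dJ}{da} = \int_{0}^{\infty} - \frac{4 a}{3 \left(a^{2} + s^{2}\right)^{2}} \, ds = - \frac{\pi}{3 a^{2}},$$
so $\int_{0}^{\infty} \frac{2}{3 \left(a^{2} + s^{2}\right)^{2}} \, ds = \frac{\pi}{6 a^{3}}$.

Setting $a = \frac{5}{6}$:
$$I = \frac{36 \pi}{125}.$$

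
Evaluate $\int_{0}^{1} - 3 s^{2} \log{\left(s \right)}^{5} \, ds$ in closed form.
$\frac{40}{81}$

Start from the elementary integral
$$J(a) = \int_{0}^{1} - 3 s^{a} \, ds = - \frac{3}{a + 1}.$$

Differentiating under the integral sign brings down a factor of $\ln s$:
$$\frac{dJ}{da} = \int_{0}^{1} - 3 s^{a} \log{\left(s \right)} \, ds = \frac{3}{\left(a + 1\right)^{2}}.$$

Repeating $5$ times in total — each differentiation brings down another $\ln s$ — gives
$$\frac{d^{5}J}{da^{5}} = \int_{0}^{1} - 3 s^{a} \log{\left(s \right)}^{5} \, ds = \frac{360}{\left(a + 1\right)^{6}},$$
and the integrand here is exactly the target integrand, so $I = \frac{360}{\left(a + 1\right)^{6}}$.

Setting $a = 2$:
$$I = \frac{40}{81}.$$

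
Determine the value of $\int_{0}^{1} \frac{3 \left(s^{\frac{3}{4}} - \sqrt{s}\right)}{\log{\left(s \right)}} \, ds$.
$- \log{\left(\frac{216}{343} \right)}$

Introduce a parameter $a$ in the exponent: let $I(a) = \int_{0}^{1} \frac{3 \left(s^{\frac{3}{4}} - s^{a}\right)}{\log{\left(s \right)}} \, ds$.

Since $\dfrac{\partial}{\partial a}\,s^{a} = s^{a} \ln s$, the $\ln s$ in the denominator cancels and
$$\frac{dI}{da} = \int_{0}^{1} -3 s^{a} \, ds = -3 \left[\frac{s^{a+1}}{a+1}\right]_0^1 = - \frac{3}{a + 1}.$$

Integrating with respect to $a$ gives $I(a) = - \log{\left(\frac{64 \left(a + 1\right)^{3}}{343} \right)} + C$.

At $a = \frac{3}{4}$ the integrand is identically $0$, so $I(\frac{3}{4}) = 0$. The closed form gives $0$, hence $C = 0$.

Setting $a = \frac{1}{2}$:
$$I = - \log{\left(\frac{216}{343} \right)}.$$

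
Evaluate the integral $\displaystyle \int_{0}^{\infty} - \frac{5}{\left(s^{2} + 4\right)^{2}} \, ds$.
$- \frac{5 \pi}{32}$

Start from the standard arctangent integral
$$J(a) = \int_{0}^{\infty} - \frac{5}{a^{2} + s^{2}} \, ds = - \frac{5 \pi}{2 a}.$$

Differentiating under the integral sign with respect to $a$,
$$\frac{dJ}{da} = \int_{0}^{\infty} \frac{10 a}{\left(a^{2} + s^{2}\right)^{2}} \, ds = \frac{5 \pi}{2 a^{2}},$$
so $\int_{0}^{\infty} - \frac{5}{\left(a^{2} + s^{2}\right)^{2}} \, ds = - \frac{5 \pi}{4 a^{3}}$.

Setting $a = 2$:
$$I = - \frac{5 \pi}{32}.$$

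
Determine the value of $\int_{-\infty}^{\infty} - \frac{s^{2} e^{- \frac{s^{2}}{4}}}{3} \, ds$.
$- \frac{4 \sqrt{\pi}}{3}$

Consider the simpler parametrised integral
$$J(a) = \int_{-\infty}^{\infty} - \frac{e^{- a s^{2}}}{3} \, ds = - \frac{\sqrt{\pi}}{3 \sqrt{a}}.$$

Differentiating under the integral sign brings down a factor of $(-s^2)$:
$$\frac{dJ}{da} = \int_{-\infty}^{\infty} \frac{s^{2} e^{- a s^{2}}}{3} \, ds = \frac{\sqrt{\pi}}{6 a^{\frac{3}{2}}}.$$

The integral on the left is $-I$, so $I = - \frac{\sqrt{\pi}}{6 a^{\frac{3}{2}}}$.

Setting $a = \frac{1}{4}$:
$$I = - \frac{4 \sqrt{\pi}}{3}.$$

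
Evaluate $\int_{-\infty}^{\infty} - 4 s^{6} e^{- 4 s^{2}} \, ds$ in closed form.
$- \frac{15 \sqrt{\pi}}{256}$

Consider the simpler parametrised integral
$$J(a) = \int_{-\infty}^{\infty} - 4 e^{- a s^{2}} \, ds = - \frac{4 \sqrt{\pi}}{\sqrt{a}}.$$

Differentiating under the integral sign brings down a factor of $(-s^2)$:
$$\frac{dJ}{da} = \int_{-\infty}^{\infty} 4 s^{2} e^{- a s^{2}} \, ds = \frac{2 \sqrt{\pi}}{a^{\frac{3}{2}}}.$$

Repeating $3$ times in total — each differentiation brings down another $(-s^2)$ — gives
$$\frac{d^{3}J}{da^{3}} = \int_{-\infty}^{\infty} 4 s^{6} e^{- a s^{2}} \, ds = \frac{15 \sqrt{\pi}}{2 a^{\frac{7}{2}}},$$
and the integrand here is $(-1)^{3}$ times the target integrand, so $I = (-1)^{3}\,\frac{d^{3}J}{da^{3}} = - \frac{15 \sqrt{\pi}}{2 a^{\frac{7}{2}}}$.

Setting $a = 4$:
$$I = - \frac{15 \sqrt{\pi}}{256}.$$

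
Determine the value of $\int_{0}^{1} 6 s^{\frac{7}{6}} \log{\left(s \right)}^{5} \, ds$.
$- \frac{33592320}{4826809}$

Start from the elementary integral
$$J(a) = \int_{0}^{1} 6 s^{a} \, ds = \frac{6}{a + 1}.$$

Differentiating under the integral sign brings down a factor of $\ln s$:
$$\frac{dJ}{da} = \int_{0}^{1} 6 s^{a} \log{\left(s \right)} \, ds = - \frac{6}{\left(a + 1\right)^{2}}.$$

Repeating $5$ times in total — each differentiation brings down another $\ln s$ — gives
$$\frac{d^{5}J}{da^{5}} = \int_{0}^{1} 6 s^{a} \log{\left(s \right)}^{5} \, ds = - \frac{720}{\left(a + 1\right)^{6}},$$
and the integrand here is exactly the target integrand, so $I = - \frac{720}{\left(a + 1\right)^{6}}$.

Setting $a = \frac{7}{6}$:
$$I = - \frac{33592320}{4826809}.$$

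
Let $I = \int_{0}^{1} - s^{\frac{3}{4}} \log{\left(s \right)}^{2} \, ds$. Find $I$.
$- \frac{128}{343}$

Begin with the known integral
$$J(a) = \int_{0}^{1} - s^{a} \, ds = - \frac{1}{a + 1}.$$

Differentiating under the integral sign brings down a factor of $\ln s$:
$$\frac{dJ}{da} = \int_{0}^{1} - s^{a} \log{\left(s \right)} \, ds = \frac{1}{\left(a + 1\right)^{2}}.$$

Repeating twice in total — each differentiation brings down another $\ln s$ — gives
$$\frac{d^{2}J}{da^{2}} = \int_{0}^{1} - s^{a} \log{\left(s \right)}^{2} \, ds = - \frac{2}{\left(a + 1\right)^{3}},$$
and the integrand here is exactly the target integrand, so $I = - \frac{2}{\left(a + 1\right)^{3}}$.

Setting $a = \frac{3}{4}$:
$$I = - \frac{128}{343}.$$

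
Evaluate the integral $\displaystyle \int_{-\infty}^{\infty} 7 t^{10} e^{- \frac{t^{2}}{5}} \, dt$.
$\frac{20671875 \sqrt{5} \sqrt{\pi}}{32}$

Consider the simpler parametrised integral
$$J(a) = \int_{-\infty}^{\infty} 7 e^{- a t^{2}} \, dt = \frac{7 \sqrt{\pi}}{\sqrt{a}}.$$

Differentiating under the integral sign brings down a factor of $(-t^2)$:
$$\frac{dJ}{da} = \int_{-\infty}^{\infty} - 7 t^{2} e^{- a t^{2}} \, dt = - \frac{7 \sqrt{\pi}}{2 a^{\frac{3}{2}}}.$$

Repeating $5$ times in total — each differentiation brings down another $(-t^2)$ — gives
$$\frac{d^{5}J}{da^{5}} = \int_{-\infty}^{\infty} - 7 t^{10} e^{- a t^{2}} \, dt = - \frac{6615 \sqrt{\pi}}{32 a^{\frac{11}{2}}},$$
and the integrand here is $(-1)^{5}$ times the target integrand, so $I = (-1)^{5}\,\frac{d^{5}J}{da^{5}} = \frac{6615 \sqrt{\pi}}{32 a^{\frac{11}{2}}}$.

Setting $a = \frac{1}{5}$:
$$I = \frac{20671875 \sqrt{5} \sqrt{\pi}}{32}.$$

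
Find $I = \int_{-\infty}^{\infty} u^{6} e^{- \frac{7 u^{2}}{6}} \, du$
$\frac{405 \sqrt{42} \sqrt{\pi}}{2401}$

Start from the elementary integral
$$J(a) = \int_{-\infty}^{\infty} e^{- a u^{2}} \, du = \frac{\sqrt{\pi}}{\sqrt{a}}.$$

Differentiating under the integral sign brings down a factor of $(-u^2)$:
$$\frac{dJ}{da} = \int_{-\infty}^{\infty} - u^{2} e^{- a u^{2}} \, du = - \frac{\sqrt{\pi}}{2 a^{\frac{3}{2}}}.$$

Repeating $3$ times in total — each differentiation brings down another $(-u^2)$ — gives
$$\frac{d^{3}J}{da^{3}} = \int_{-\infty}^{\infty} - u^{6} e^{- a u^{2}} \, du = - \frac{15 \sqrt{\pi}}{8 a^{\frac{7}{2}}},$$
and the integrand here is $(-1)^{3}$ times the target integrand, so $I = (-1)^{3}\,\frac{d^{3}J}{da^{3}} = \frac{15 \sqrt{\pi}}{8 a^{\frac{7}{2}}}$.

Setting $a = \frac{7}{6}$:
$$I = \frac{405 \sqrt{42} \sqrt{\pi}}{2401}.$$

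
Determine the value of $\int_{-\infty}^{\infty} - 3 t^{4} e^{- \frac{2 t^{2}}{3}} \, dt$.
$- \frac{81 \sqrt{6} \sqrt{\pi}}{32}$

Begin with the known integral
$$J(a) = \int_{-\infty}^{\infty} - 3 e^{- a t^{2}} \, dt = - \frac{3 \sqrt{\pi}}{\sqrt{a}}.$$

Differentiating under the integral sign brings down a factor of $(-t^2)$:
$$\frac{dJ}{da} = \int_{-\infty}^{\infty} 3 t^{2} e^{- a t^{2}} \, dt = \frac{3 \sqrt{\pi}}{2 a^{\frac{3}{2}}}.$$

Repeating twice in total — each differentiation brings down another $(-t^2)$ — gives
$$\frac{d^{2}J}{da^{2}} = \int_{-\infty}^{\infty} - 3 t^{4} e^{- a t^{2}} \, dt = - \frac{9 \sqrt{\pi}}{4 a^{\frac{5}{2}}},$$
and the integrand here is exactly the target integrand, so $I = - \frac{9 \sqrt{\pi}}{4 a^{\frac{5}{2}}}$.

Setting $a = \frac{2}{3}$:
$$I = - \frac{81 \sqrt{6} \sqrt{\pi}}{32}.$$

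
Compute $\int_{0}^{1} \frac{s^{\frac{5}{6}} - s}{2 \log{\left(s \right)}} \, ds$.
$\log{\left(\frac{\sqrt{33}}{6} \right)}$

Consider the one-parameter family: let $I(a) = \int_{0}^{1} \frac{- s + s^{a}}{2 \log{\left(s \right)}} \, ds$.

Since $\dfrac{\partial}{\partial a}\,s^{a} = s^{a} \ln s$, the $\ln s$ in the denominator cancels and
$$\frac{dI}{da} = \int_{0}^{1} \frac{1}{2} s^{a} \, ds = \frac{1}{2} \left[\frac{s^{a+1}}{a+1}\right]_0^1 = \frac{1}{2 \left(a + 1\right)}.$$

Integrating with respect to $a$ gives $I(a) = \frac{\log{\left(a + 1 \right)}}{2} - \frac{\log{\left(2 \right)}}{2} + C$.

At $a = 1$ the integrand is identically $0$, so $I(1) = 0$. The closed form gives $0$, hence $C = 0$.

Setting $a = \frac{5}{6}$:
$$I = \log{\left(\frac{\sqrt{33}}{6} \right)}.$$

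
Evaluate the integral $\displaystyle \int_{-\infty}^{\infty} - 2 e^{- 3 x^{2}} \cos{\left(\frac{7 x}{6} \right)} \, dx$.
$- \frac{2 \sqrt{3} \sqrt{\pi}}{3 e^{\frac{49}{432}}}$

Treat the cosine frequency as a parameter and define $I(b) = \int_{-\infty}^{\infty} - 2 e^{- 3 x^{2}} \cos{\left(b x \right)} \, dx$.

Differentiating under the integral sign,
$$I'(b) = \int_{-\infty}^{\infty} 2 x e^{- 3 x^{2}} \sin{\left(b x \right)} \, dx.$$

Integrate $\int_{-\infty}^{\infty} x \sin(b x)\, e^{- 3 x^{2}}\, dx$ by parts with $u = \sin(b x)$ and $dv = x\, e^{- 3 x^{2}}\, dx$, giving $v = - \frac{e^{- 3 x^{2}}}{6}$. The boundary term vanishes and
$$\int_{-\infty}^{\infty} x \sin(b x)\, e^{- 3 x^{2}}\, dx = \frac{b}{6} \int_{-\infty}^{\infty} \cos(b x)\, e^{- 3 x^{2}}\, dx,$$
so $I'(b) = - \frac{b}{6}\, I(b)$.

This is a separable first-order ODE; solving with the initial condition $I(0) = \int_{-\infty}^{\infty} - 2 e^{- 3 x^{2}}\,dx = - \frac{2 \sqrt{3} \sqrt{\pi}}{3}$ gives
$$I(b) = - \frac{2 \sqrt{3} \sqrt{\pi} e^{- \frac{b^{2}}{12}}}{3}.$$

Setting $b = \frac{7}{6}$:
$$I = - \frac{2 \sqrt{3} \sqrt{\pi}}{3 e^{\frac{49}{432}}}.$$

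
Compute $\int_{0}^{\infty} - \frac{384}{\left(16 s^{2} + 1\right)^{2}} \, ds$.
$- 24 \pi$

Start from the standard arctangent integral
$$J(a) = \int_{0}^{\infty} - \frac{3}{2 \left(a^{2} + s^{2}\right)} \, ds = - \frac{3 \pi}{4 a}.$$

Differentiating under the integral sign with respect to $a$,
$$\frac{dJ}{da} = \int_{0}^{\infty} \frac{3 a}{\left(a^{2} + s^{2}\right)^{2}} \, ds = \frac{3 \pi}{4 a^{2}},$$
so $\int_{0}^{\infty} - \frac{3}{2 \left(a^{2} + s^{2}\right)^{2}} \, ds = - \frac{3 \pi}{8 a^{3}}$.

Setting $a = \frac{1}{4}$:
$$I = - 24 \pi.$$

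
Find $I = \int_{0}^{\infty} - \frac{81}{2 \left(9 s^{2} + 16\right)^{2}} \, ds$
$- \frac{27 \pi}{512}$

Start from the standard arctangent integral
$$J(a) = \int_{0}^{\infty} - \frac{1}{2 \left(a^{2} + s^{2}\right)} \, ds = - \frac{\pi}{4 a}.$$

Differentiating under the integral sign with respect to $a$,
$$\frac{dJ}{da} = \int_{0}^{\infty} \frac{a}{\left(a^{2} + s^{2}\right)^{2}} \, ds = \frac{\pi}{4 a^{2}},$$
so $\int_{0}^{\infty} - \frac{1}{2 \left(a^{2} + s^{2}\right)^{2}} \, ds = - \frac{\pi}{8 a^{3}}$.

Setting $a = \frac{4}{3}$:
$$I = - \frac{27 \pi}{512}.$$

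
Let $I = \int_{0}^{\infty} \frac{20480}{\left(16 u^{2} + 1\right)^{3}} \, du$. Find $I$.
$960 \pi$

Start from the standard arctangent integral
$$J(a) = \int_{0}^{\infty} \frac{5}{a^{2} + u^{2}} \, du = \frac{5 \pi}{2 a}.$$

Differentiating under the integral sign with respect to $a$,
$$\frac{dJ}{da} = \int_{0}^{\infty} - \frac{10 a}{\left(a^{2} + u^{2}\right)^{2}} \, du = - \frac{5 \pi}{2 a^{2}},$$
so $\int_{0}^{\infty} \frac{5}{\left(a^{2} + u^{2}\right)^{2}} \, du = \frac{5 \pi}{4 a^{3}}$.

Repeating — each differentiation of $1/(u^2+a^2)^j$ produces $-2ja/(u^2+a^2)^{j+1}$ — and dividing through by $-2ja$ at each step yields, after $2$ differentiations in total,
$$\int_{0}^{\infty} \frac{5}{\left(a^{2} + u^{2}\right)^{3}} \, du = \frac{15 \pi}{16 a^{5}}.$$

Setting $a = \frac{1}{4}$:
$$I = 960 \pi.$$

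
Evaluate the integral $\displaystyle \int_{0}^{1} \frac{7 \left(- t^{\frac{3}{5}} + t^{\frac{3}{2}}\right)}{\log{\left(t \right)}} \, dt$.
$- \log{\left(\frac{268435456}{6103515625} \right)}$

Introduce a parameter $a$ in the exponent: let $I(a) = \int_{0}^{1} \frac{7 \left(t^{\frac{3}{2}} - t^{a}\right)}{\log{\left(t \right)}} \, dt$.

Since $\dfrac{\partial}{\partial a}\,t^{a} = t^{a} \ln t$, the $\ln t$ in the denominator cancels and
$$\frac{dI}{da} = \int_{0}^{1} -7 t^{a} \, dt = -7 \left[\frac{t^{a+1}}{a+1}\right]_0^1 = - \frac{7}{a + 1}.$$

Integrating with respect to $a$ gives $I(a) = - \log{\left(\frac{128 \left(a + 1\right)^{7}}{78125} \right)} + C$.

At $a = \frac{3}{2}$ the integrand is identically $0$, so $I(\frac{3}{2}) = 0$. The closed form gives $0$, hence $C = 0$.

Setting $a = \frac{3}{5}$:
$$I = - \log{\left(\frac{268435456}{6103515625} \right)}.$$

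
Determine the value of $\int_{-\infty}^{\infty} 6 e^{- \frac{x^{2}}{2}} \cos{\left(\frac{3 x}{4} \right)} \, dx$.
$\frac{6 \sqrt{2} \sqrt{\pi}}{e^{\frac{9}{32}}}$

Let $b$ denote the cosine frequency and define $I(b) = \int_{-\infty}^{\infty} 6 e^{- \frac{x^{2}}{2}} \cos{\left(b x \right)} \, dx$.

Differentiating under the integral sign,
$$I'(b) = \int_{-\infty}^{\infty} - 6 x e^{- \frac{x^{2}}{2}} \sin{\left(b x \right)} \, dx.$$

Integrate $\int_{-\infty}^{\infty} x \sin(b x)\, e^{- \frac{x^{2}}{2}}\, dx$ by parts with $u = \sin(b x)$ and $dv = x\, e^{- \frac{x^{2}}{2}}\, dx$, giving $v = - e^{- \frac{x^{2}}{2}}$. The boundary term vanishes and
$$\int_{-\infty}^{\infty} x \sin(b x)\, e^{- \frac{x^{2}}{2}}\, dx = b \int_{-\infty}^{\infty} \cos(b x)\, e^{- \frac{x^{2}}{2}}\, dx,$$
so $I'(b) = - b\, I(b)$.

This is a separable first-order ODE; solving with the initial condition $I(0) = \int_{-\infty}^{\infty} 6 e^{- \frac{x^{2}}{2}}\,dx = 6 \sqrt{2} \sqrt{\pi}$ gives
$$I(b) = 6 \sqrt{2} \sqrt{\pi} e^{- \frac{b^{2}}{2}}.$$

Setting $b = \frac{3}{4}$:
$$I = \frac{6 \sqrt{2} \sqrt{\pi}}{e^{\frac{9}{32}}}.$$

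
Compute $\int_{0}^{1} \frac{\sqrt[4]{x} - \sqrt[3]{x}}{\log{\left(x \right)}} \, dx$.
$- \log{\left(\frac{16}{15} \right)}$

Replace the exponent $\frac{1}{3}$ by a parameter $a$: let $I(a) = \int_{0}^{1} \frac{\sqrt[4]{x} - x^{a}}{\log{\left(x \right)}} \, dx$.

Since $\dfrac{\partial}{\partial a}\,x^{a} = x^{a} \ln x$, the $\ln x$ in the denominator cancels and
$$\frac{dI}{da} = \int_{0}^{1} -1 x^{a} \, dx = -1 \left[\frac{x^{a+1}}{a+1}\right]_0^1 = - \frac{1}{a + 1}.$$

Integrating with respect to $a$ gives $I(a) = - \log{\left(\frac{4 a}{5} + \frac{4}{5} \right)} + C$.

At $a = \frac{1}{4}$ the integrand is identically $0$, so $I(\frac{1}{4}) = 0$. The closed form gives $0$, hence $C = 0$.

Setting $a = \frac{1}{3}$:
$$I = - \log{\left(\frac{16}{15} \right)}.$$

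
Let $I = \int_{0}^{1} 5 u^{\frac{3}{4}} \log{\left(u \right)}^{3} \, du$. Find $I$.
$- \frac{7680}{2401}$

Consider the simpler parametrised integral
$$J(a) = \int_{0}^{1} 5 u^{a} \, du = \frac{5}{a + 1}.$$

Differentiating under the integral sign brings down a factor of $\ln u$:
$$\frac{dJ}{da} = \int_{0}^{1} 5 u^{a} \log{\left(u \right)} \, du = - \frac{5}{\left(a + 1\right)^{2}}.$$

Repeating $3$ times in total — each differentiation brings down another $\ln u$ — gives
$$\frac{d^{3}J}{da^{3}} = \int_{0}^{1} 5 u^{a} \log{\left(u \right)}^{3} \, du = - \frac{30}{\left(a + 1\right)^{4}},$$
and the integrand here is exactly the target integrand, so $I = - \frac{30}{\left(a + 1\right)^{4}}$.

Setting $a = \frac{3}{4}$:
$$I = - \frac{7680}{2401}.$$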